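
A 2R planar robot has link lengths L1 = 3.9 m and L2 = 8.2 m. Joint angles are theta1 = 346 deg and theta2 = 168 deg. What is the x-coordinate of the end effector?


Convert angles to radians: theta1 = 6.0388, theta2 = 2.9322
x = L1*cos(theta1) + L2*cos(theta1+theta2)
x = 3.7842 + -7.3701
x = -3.586


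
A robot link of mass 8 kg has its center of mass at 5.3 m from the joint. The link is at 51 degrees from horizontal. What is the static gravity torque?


tau = m*g*L*cos(angle)
= 8 * 9.81 * 5.3 * cos(51 deg)
= 8 * 9.81 * 5.3 * 0.6293
= 261.762 Nm


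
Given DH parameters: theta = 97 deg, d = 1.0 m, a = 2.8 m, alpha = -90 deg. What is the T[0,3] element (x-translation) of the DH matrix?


T[0,3] = a * cos(theta)
= 2.8 * cos(97 deg)
= 2.8 * -0.1219
= -0.3412


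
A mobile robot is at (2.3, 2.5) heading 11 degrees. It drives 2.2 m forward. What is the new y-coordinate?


y_new = y0 + d*sin(theta)
= 2.5 + 2.2*sin(11)
= 2.5 + 0.4198
= 2.9198


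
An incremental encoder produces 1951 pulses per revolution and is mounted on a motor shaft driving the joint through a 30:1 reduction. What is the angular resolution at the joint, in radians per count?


counts per rev = 1951
effective counts at joint = 1951 * 30 = 58530
resolution = 2*pi / 58530
= 1.0735e-04 rad/count


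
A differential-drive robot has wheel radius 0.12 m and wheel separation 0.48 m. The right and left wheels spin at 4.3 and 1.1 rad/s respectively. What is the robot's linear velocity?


vR = r*wR = 0.12*4.3 = 0.516 m/s
vL = r*wL = 0.12*1.1 = 0.132 m/s
v = (vR+vL)/2 = 0.324 m/s
omega = (vR-vL)/L = 0.8 rad/s
linear velocity = 0.324 m/s


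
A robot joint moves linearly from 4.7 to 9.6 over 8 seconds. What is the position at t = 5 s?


s = t/T = 5/8 = 0.625
p(t) = p0 + (pf-p0)*s
= 4.7 + (9.6 - 4.7) * 0.625
= 7.7625


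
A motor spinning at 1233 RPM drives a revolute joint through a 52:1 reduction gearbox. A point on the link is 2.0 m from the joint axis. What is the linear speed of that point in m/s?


omega_motor = 1233 * 2*pi/60 = 129.1195 rad/s
omega_joint = omega_motor / 52 = 2.4831 rad/s
v = omega_joint * r = 2.4831 * 2.0
= 4.9661 m/s


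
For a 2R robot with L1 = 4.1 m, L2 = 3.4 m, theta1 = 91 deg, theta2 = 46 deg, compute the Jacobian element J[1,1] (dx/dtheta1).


J[1,1] = -L1*sin(t1) - L2*sin(t1+t2)
= -4.1*sin(91) - 3.4*sin(137)
= -6.4182


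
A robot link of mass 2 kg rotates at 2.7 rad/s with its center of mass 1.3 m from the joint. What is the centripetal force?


F = m * omega^2 * r
= 2 * 2.7^2 * 1.3
= 2 * 7.29 * 1.3
= 18.954 N


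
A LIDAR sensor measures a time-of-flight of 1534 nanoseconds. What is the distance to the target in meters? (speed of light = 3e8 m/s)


tof = 1534 ns = 1.534e-06 s
dist = c * tof / 2
= 3e8 * 1.534e-06 / 2
= 230.1 m


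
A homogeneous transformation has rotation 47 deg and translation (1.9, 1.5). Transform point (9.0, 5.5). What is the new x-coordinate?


x' = cos(theta)*px - sin(theta)*py + tx
= 0.682*9.0 - 0.7314*5.5 + 1.9
= 4.0155


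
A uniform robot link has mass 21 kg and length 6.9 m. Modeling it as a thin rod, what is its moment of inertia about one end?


I = (1/3) * m * L^2
= (1/3) * 21 * 6.9^2
= 0.333333 * 21 * 47.61
= 333.27 kg*m^2


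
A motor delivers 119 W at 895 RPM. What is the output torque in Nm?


omega = 895 * 2*pi/60 = 93.7242 rad/s
tau = P / omega = 119 / 93.7242
= 1.2697 Nm


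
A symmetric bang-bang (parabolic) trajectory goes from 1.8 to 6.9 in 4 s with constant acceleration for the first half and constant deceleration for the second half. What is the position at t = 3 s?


Symmetric rest-to-rest: each phase covers (pf-p0)/2 in time T/2. 0.5*a*(T/2)^2 = (pf-p0)/2 => a = 4*(pf-p0)/T^2
a = 4*(6.9-1.8)/4^2 = 1.275
t = 3 is in the deceleration phase (t > T/2).
p = pf - 0.5*a*(T-t)^2 = 6.9 - 0.5*1.275*1^2
= 6.2625


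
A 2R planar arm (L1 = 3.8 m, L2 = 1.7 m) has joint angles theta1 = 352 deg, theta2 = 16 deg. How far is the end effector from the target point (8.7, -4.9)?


End effector via forward kinematics:
x = L1*cos(t1) + L2*cos(t1+t2) = 5.4465
y = L1*sin(t1) + L2*sin(t1+t2) = -0.2923
Distance to target:
d = sqrt((8.7 - 5.4465)^2 + (-4.9 - -0.2923)^2)
= sqrt(10.5854 + 21.2312)
= 5.6406 m


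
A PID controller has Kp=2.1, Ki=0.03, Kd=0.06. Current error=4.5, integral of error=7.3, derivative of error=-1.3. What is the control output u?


u = Kp*e + Ki*int(e) + Kd*de/dt
= 2.1*4.5 + 0.03*7.3 + 0.06*(-1.3)
= 9.45 + 0.219 + -0.078
= 9.591


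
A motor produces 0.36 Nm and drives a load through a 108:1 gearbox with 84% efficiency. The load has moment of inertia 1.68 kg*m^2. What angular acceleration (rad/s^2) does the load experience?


tau_out = tau_motor * N * eta
= 0.36 * 108 * 0.84 = 32.6592 Nm
alpha = tau_out / I = 32.6592 / 1.68
= 19.44 rad/s^2


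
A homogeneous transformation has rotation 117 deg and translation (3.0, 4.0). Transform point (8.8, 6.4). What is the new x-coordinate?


x' = cos(theta)*px - sin(theta)*py + tx
= -0.454*8.8 - 0.891*6.4 + 3.0
= -6.6976


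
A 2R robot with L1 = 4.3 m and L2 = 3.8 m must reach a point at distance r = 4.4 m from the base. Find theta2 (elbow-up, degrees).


cos(theta2) = (r^2 - L1^2 - L2^2) / (2*L1*L2)
cos(theta2) = (19.36 - 18.49 - 14.44) / 32.68
cos(theta2) = -0.415239
theta2 = 114.5343 degrees


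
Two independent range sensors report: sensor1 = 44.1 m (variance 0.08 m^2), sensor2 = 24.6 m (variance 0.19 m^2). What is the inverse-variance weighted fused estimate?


w1 = (1/var1) / (1/var1 + 1/var2)
   = 12.5 / (12.5 + 5.2632) = 0.7037
w2 = 1 - w1 = 0.2963
fused = w1*s1 + w2*s2 = 31.0333 + 7.2889
= 38.3222 m


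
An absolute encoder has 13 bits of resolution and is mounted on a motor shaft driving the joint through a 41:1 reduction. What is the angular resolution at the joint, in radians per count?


counts = 2^13 = 8192
effective counts at joint = 8192 * 41 = 335872
resolution = 2*pi / 335872
= 1.8707e-05 rad/count


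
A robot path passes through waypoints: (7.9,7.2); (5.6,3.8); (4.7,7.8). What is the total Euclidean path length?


Segment lengths:
  seg1 = sqrt((-2.3)^2 + (-3.4)^2) = 4.1049
  seg2 = sqrt((-0.9)^2 + (4.0)^2) = 4.1
Total = 8.2049


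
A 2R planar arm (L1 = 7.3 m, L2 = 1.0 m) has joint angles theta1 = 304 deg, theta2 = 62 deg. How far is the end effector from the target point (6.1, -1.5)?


End effector via forward kinematics:
x = L1*cos(t1) + L2*cos(t1+t2) = 5.0766
y = L1*sin(t1) + L2*sin(t1+t2) = -5.9474
Distance to target:
d = sqrt((6.1 - 5.0766)^2 + (-1.5 - -5.9474)^2)
= sqrt(1.0473 + 19.7798)
= 4.5637 m


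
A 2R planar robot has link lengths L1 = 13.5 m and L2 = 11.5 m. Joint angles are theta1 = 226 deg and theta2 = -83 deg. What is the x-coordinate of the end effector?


Convert angles to radians: theta1 = 3.9444, theta2 = -1.4486
x = L1*cos(theta1) + L2*cos(theta1+theta2)
x = -9.3779 + -9.1843
x = -18.5622


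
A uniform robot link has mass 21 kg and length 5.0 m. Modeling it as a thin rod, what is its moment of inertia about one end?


I = (1/3) * m * L^2
= (1/3) * 21 * 5.0^2
= 0.333333 * 21 * 25.0
= 175.0 kg*m^2


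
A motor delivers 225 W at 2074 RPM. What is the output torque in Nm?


omega = 2074 * 2*pi/60 = 217.1888 rad/s
tau = P / omega = 225 / 217.1888
= 1.036 Nm


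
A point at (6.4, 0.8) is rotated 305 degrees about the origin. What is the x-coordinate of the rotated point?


x' = x*cos(theta) - y*sin(theta)
cos(305 deg) = 0.5736, sin(305 deg) = -0.8192
x' = 6.4 * 0.5736 - 0.8 * -0.8192
= 3.6709 - -0.6553
= 4.3262


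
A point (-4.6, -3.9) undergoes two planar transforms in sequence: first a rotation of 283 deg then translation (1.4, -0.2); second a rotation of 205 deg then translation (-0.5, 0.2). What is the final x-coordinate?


After transform 1:
x1 = cos(283)*-4.6 - sin(283)*-3.9 + 1.4 = -3.4348
y1 = sin(283)*-4.6 + cos(283)*-3.9 + -0.2 = 3.4048
After transform 2:
x2 = cos(205)*-3.4348 - sin(205)*3.4048 + -0.5
= 4.0519


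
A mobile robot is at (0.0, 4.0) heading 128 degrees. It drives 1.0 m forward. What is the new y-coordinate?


y_new = y0 + d*sin(theta)
= 4.0 + 1.0*sin(128)
= 4.0 + 0.788
= 4.788


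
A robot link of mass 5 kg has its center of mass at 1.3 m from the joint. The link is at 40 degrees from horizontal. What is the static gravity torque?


tau = m*g*L*cos(angle)
= 5 * 9.81 * 1.3 * cos(40 deg)
= 5 * 9.81 * 1.3 * 0.766
= 48.8468 Nm


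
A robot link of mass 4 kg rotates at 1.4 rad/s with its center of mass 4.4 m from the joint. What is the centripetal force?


F = m * omega^2 * r
= 4 * 1.4^2 * 4.4
= 4 * 1.96 * 4.4
= 34.496 N


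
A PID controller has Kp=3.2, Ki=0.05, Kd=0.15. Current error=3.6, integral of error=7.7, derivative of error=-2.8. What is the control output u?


u = Kp*e + Ki*int(e) + Kd*de/dt
= 3.2*3.6 + 0.05*7.7 + 0.15*(-2.8)
= 11.52 + 0.385 + -0.42
= 11.485


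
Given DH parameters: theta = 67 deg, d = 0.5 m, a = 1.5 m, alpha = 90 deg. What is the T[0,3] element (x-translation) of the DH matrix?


T[0,3] = a * cos(theta)
= 1.5 * cos(67 deg)
= 1.5 * 0.3907
= 0.5861


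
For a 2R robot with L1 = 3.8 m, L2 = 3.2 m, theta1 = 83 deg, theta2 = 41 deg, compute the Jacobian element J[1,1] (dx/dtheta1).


J[1,1] = -L1*sin(t1) - L2*sin(t1+t2)
= -3.8*sin(83) - 3.2*sin(124)
= -6.4246


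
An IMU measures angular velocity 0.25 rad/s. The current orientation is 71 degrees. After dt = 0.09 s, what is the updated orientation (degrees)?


delta_theta = w * dt = 0.25 * 0.09 = 0.0225 rad
= 1.2892 deg
theta_new = 71 + 1.2892 = 72.2892 deg


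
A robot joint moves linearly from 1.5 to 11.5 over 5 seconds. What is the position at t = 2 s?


s = t/T = 2/5 = 0.4
p(t) = p0 + (pf-p0)*s
= 1.5 + (11.5 - 1.5) * 0.4
= 5.5


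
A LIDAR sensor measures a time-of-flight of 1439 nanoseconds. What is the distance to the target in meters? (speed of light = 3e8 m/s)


tof = 1439 ns = 1.439e-06 s
dist = c * tof / 2
= 3e8 * 1.439e-06 / 2
= 215.85 m


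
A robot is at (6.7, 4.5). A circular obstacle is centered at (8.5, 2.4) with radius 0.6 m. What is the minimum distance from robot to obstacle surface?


center_dist = sqrt((6.7-8.5)^2 + (4.5-2.4)^2)
= sqrt(3.24 + 4.41)
= 2.7659
min_dist = center_dist - radius = 2.7659 - 0.6 = 2.1659 m


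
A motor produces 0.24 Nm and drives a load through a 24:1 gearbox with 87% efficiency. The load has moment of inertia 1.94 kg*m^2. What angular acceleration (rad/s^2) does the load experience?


tau_out = tau_motor * N * eta
= 0.24 * 24 * 0.87 = 5.0112 Nm
alpha = tau_out / I = 5.0112 / 1.94
= 2.5831 rad/s^2


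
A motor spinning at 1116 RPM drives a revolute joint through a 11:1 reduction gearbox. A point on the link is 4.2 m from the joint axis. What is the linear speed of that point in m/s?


omega_motor = 1116 * 2*pi/60 = 116.8672 rad/s
omega_joint = omega_motor / 11 = 10.6243 rad/s
v = omega_joint * r = 10.6243 * 4.2
= 44.622 m/s


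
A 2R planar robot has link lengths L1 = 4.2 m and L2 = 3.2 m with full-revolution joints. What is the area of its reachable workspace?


r_max = L1 + L2 = 7.4 m
r_min = |L1 - L2| = 1.0 m
Area = pi*(r_max^2 - r_min^2)
= pi*(54.76 - 1.0)
= pi * 53.76
= 168.892 m^2


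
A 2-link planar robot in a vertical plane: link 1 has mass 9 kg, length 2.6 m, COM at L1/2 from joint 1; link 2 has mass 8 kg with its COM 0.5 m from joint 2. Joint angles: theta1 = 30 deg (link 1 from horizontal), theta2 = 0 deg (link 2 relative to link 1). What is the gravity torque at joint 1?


Horizontal distance from joint 1 to link-1 COM:
  x_c1 = (L1/2)*cos(t1) = 1.3 * 0.866 = 1.1258 m
Horizontal distance from joint 1 to link-2 COM:
  x_c2 = L1*cos(t1) + Lc2*cos(t1+t2)
       = 2.6*0.866 + 0.5*0.866 = 2.6847 m
tau1 = m1*g*x_c1 + m2*g*x_c2
     = 9*9.81*1.1258 + 8*9.81*2.6847
     = 99.3998 + 210.6936
     = 310.0934 Nm


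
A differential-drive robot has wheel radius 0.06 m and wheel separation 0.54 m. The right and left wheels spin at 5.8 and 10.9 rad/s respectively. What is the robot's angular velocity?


vR = r*wR = 0.06*5.8 = 0.348 m/s
vL = r*wL = 0.06*10.9 = 0.654 m/s
v = (vR+vL)/2 = 0.501 m/s
omega = (vR-vL)/L = -0.5667 rad/s
angular velocity = -0.5667 rad/s


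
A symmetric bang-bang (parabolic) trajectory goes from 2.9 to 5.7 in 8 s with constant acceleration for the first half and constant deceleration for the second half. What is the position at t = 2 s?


Symmetric rest-to-rest: each phase covers (pf-p0)/2 in time T/2. 0.5*a*(T/2)^2 = (pf-p0)/2 => a = 4*(pf-p0)/T^2
a = 4*(5.7-2.9)/8^2 = 0.175
t = 2 is in the acceleration phase (t <= T/2).
p = p0 + 0.5*a*t^2 = 2.9 + 0.5*0.175*2^2
= 3.25


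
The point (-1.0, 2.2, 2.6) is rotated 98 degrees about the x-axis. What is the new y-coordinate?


Rotation about x-axis: y' = y*cos(theta) - z*sin(theta)
= 2.2 * -0.1392 - 2.6 * 0.9903
= -2.8809


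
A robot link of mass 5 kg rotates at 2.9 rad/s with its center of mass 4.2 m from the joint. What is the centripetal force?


F = m * omega^2 * r
= 5 * 2.9^2 * 4.2
= 5 * 8.41 * 4.2
= 176.61 N


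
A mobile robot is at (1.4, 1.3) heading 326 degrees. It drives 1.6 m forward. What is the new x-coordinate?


x_new = x0 + d*cos(theta)
= 1.4 + 1.6*cos(326)
= 1.4 + 1.3265
= 2.7265


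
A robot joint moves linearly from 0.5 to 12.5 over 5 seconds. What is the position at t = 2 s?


s = t/T = 2/5 = 0.4
p(t) = p0 + (pf-p0)*s
= 0.5 + (12.5 - 0.5) * 0.4
= 5.3


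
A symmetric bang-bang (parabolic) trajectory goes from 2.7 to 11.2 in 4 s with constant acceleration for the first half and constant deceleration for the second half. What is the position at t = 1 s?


Symmetric rest-to-rest: each phase covers (pf-p0)/2 in time T/2. 0.5*a*(T/2)^2 = (pf-p0)/2 => a = 4*(pf-p0)/T^2
a = 4*(11.2-2.7)/4^2 = 2.125
t = 1 is in the acceleration phase (t <= T/2).
p = p0 + 0.5*a*t^2 = 2.7 + 0.5*2.125*1^2
= 3.7625


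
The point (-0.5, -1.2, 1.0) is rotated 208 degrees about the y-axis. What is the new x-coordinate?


Rotation about y-axis: x' = x*cos(theta) + z*sin(theta)
= -0.5 * -0.8829 + 1.0 * -0.4695
= -0.028


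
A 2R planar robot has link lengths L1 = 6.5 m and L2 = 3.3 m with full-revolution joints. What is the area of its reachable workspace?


r_max = L1 + L2 = 9.8 m
r_min = |L1 - L2| = 3.2 m
Area = pi*(r_max^2 - r_min^2)
= pi*(96.04 - 10.24)
= pi * 85.8
= 269.5486 m^2


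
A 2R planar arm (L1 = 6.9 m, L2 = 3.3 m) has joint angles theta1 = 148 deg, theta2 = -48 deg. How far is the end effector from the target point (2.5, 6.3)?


End effector via forward kinematics:
x = L1*cos(t1) + L2*cos(t1+t2) = -6.4246
y = L1*sin(t1) + L2*sin(t1+t2) = 6.9063
Distance to target:
d = sqrt((2.5 - -6.4246)^2 + (6.3 - 6.9063)^2)
= sqrt(79.648 + 0.3676)
= 8.9451 m


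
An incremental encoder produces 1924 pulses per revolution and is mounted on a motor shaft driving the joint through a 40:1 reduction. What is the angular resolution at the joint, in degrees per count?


counts per rev = 1924
effective counts at joint = 1924 * 40 = 76960
resolution = 360 / 76960
= 0.0047 deg/count


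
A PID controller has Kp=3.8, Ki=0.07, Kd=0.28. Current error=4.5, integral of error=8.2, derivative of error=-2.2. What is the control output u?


u = Kp*e + Ki*int(e) + Kd*de/dt
= 3.8*4.5 + 0.07*8.2 + 0.28*(-2.2)
= 17.1 + 0.574 + -0.616
= 17.058


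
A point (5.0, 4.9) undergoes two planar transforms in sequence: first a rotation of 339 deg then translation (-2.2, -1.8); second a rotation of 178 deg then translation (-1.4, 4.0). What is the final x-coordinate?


After transform 1:
x1 = cos(339)*5.0 - sin(339)*4.9 + -2.2 = 4.2239
y1 = sin(339)*5.0 + cos(339)*4.9 + -1.8 = 0.9827
After transform 2:
x2 = cos(178)*4.2239 - sin(178)*0.9827 + -1.4
= -5.6556


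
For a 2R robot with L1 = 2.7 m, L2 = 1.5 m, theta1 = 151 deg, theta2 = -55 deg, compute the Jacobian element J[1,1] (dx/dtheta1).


J[1,1] = -L1*sin(t1) - L2*sin(t1+t2)
= -2.7*sin(151) - 1.5*sin(96)
= -2.8008


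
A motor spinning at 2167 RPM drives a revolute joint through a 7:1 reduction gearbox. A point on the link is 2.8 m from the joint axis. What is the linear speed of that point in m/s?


omega_motor = 2167 * 2*pi/60 = 226.9277 rad/s
omega_joint = omega_motor / 7 = 32.4182 rad/s
v = omega_joint * r = 32.4182 * 2.8
= 90.7711 m/s


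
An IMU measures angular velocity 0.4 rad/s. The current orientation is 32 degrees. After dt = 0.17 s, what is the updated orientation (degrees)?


delta_theta = w * dt = 0.4 * 0.17 = 0.068 rad
= 3.8961 deg
theta_new = 32 + 3.8961 = 35.8961 deg


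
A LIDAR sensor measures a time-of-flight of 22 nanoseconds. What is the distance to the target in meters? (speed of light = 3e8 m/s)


tof = 22 ns = 2.2e-08 s
dist = c * tof / 2
= 3e8 * 2.2e-08 / 2
= 3.3 m


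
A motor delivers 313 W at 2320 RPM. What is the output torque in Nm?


omega = 2320 * 2*pi/60 = 242.9498 rad/s
tau = P / omega = 313 / 242.9498
= 1.2883 Nm


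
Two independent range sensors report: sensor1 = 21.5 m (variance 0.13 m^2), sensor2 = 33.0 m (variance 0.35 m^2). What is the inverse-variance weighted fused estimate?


w1 = (1/var1) / (1/var1 + 1/var2)
   = 7.6923 / (7.6923 + 2.8571) = 0.7292
w2 = 1 - w1 = 0.2708
fused = w1*s1 + w2*s2 = 15.6771 + 8.9375
= 24.6146 m


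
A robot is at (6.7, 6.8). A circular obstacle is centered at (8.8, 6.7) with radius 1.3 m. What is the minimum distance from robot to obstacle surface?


center_dist = sqrt((6.7-8.8)^2 + (6.8-6.7)^2)
= sqrt(4.41 + 0.01)
= 2.1024
min_dist = center_dist - radius = 2.1024 - 1.3 = 0.8024 m


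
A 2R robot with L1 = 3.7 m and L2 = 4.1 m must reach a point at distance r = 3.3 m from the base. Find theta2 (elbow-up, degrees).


cos(theta2) = (r^2 - L1^2 - L2^2) / (2*L1*L2)
cos(theta2) = (10.89 - 13.69 - 16.81) / 30.34
cos(theta2) = -0.646341
theta2 = 130.2663 degrees


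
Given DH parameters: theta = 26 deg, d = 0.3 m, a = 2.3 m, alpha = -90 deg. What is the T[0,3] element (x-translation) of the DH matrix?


T[0,3] = a * cos(theta)
= 2.3 * cos(26 deg)
= 2.3 * 0.8988
= 2.0672


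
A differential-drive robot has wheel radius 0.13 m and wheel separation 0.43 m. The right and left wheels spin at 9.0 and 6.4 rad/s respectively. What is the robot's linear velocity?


vR = r*wR = 0.13*9.0 = 1.17 m/s
vL = r*wL = 0.13*6.4 = 0.832 m/s
v = (vR+vL)/2 = 1.001 m/s
omega = (vR-vL)/L = 0.786 rad/s
linear velocity = 1.001 m/s


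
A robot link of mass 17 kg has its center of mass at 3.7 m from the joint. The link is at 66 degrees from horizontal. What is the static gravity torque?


tau = m*g*L*cos(angle)
= 17 * 9.81 * 3.7 * cos(66 deg)
= 17 * 9.81 * 3.7 * 0.4067
= 250.9764 Nm


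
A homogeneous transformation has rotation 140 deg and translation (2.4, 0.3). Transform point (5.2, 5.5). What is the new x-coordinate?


x' = cos(theta)*px - sin(theta)*py + tx
= -0.766*5.2 - 0.6428*5.5 + 2.4
= -5.1188


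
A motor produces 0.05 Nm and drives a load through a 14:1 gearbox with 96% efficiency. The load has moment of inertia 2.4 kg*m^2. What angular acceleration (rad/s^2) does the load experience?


tau_out = tau_motor * N * eta
= 0.05 * 14 * 0.96 = 0.672 Nm
alpha = tau_out / I = 0.672 / 2.4
= 0.28 rad/s^2


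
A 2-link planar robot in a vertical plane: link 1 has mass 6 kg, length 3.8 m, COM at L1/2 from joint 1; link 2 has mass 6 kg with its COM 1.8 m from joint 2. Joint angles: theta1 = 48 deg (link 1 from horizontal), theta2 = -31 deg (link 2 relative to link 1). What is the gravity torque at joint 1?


Horizontal distance from joint 1 to link-1 COM:
  x_c1 = (L1/2)*cos(t1) = 1.9 * 0.6691 = 1.2713 m
Horizontal distance from joint 1 to link-2 COM:
  x_c2 = L1*cos(t1) + Lc2*cos(t1+t2)
       = 3.8*0.6691 + 1.8*0.9563 = 4.264 m
tau1 = m1*g*x_c1 + m2*g*x_c2
     = 6*9.81*1.2713 + 6*9.81*4.264
     = 74.8316 + 250.9817
     = 325.8132 Nm


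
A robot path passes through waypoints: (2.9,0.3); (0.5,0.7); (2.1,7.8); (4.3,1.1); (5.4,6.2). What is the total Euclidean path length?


Segment lengths:
  seg1 = sqrt((-2.4)^2 + (0.4)^2) = 2.4331
  seg2 = sqrt((1.6)^2 + (7.1)^2) = 7.278
  seg3 = sqrt((2.2)^2 + (-6.7)^2) = 7.052
  seg4 = sqrt((1.1)^2 + (5.1)^2) = 5.2173
Total = 21.9804


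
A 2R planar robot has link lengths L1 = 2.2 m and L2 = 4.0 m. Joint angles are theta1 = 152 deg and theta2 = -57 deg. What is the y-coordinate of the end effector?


Convert angles to radians: theta1 = 2.6529, theta2 = -0.9948
y = L1*sin(theta1) + L2*sin(theta1+theta2)
y = 1.0328 + 3.9848
y = 5.0176


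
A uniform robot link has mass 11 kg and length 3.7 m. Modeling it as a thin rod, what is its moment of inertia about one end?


I = (1/3) * m * L^2
= (1/3) * 11 * 3.7^2
= 0.333333 * 11 * 13.69
= 50.1967 kg*m^2


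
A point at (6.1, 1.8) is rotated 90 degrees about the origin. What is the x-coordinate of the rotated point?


x' = x*cos(theta) - y*sin(theta)
cos(90 deg) = 0.0, sin(90 deg) = 1.0
x' = 6.1 * 0.0 - 1.8 * 1.0
= 0.0 - 1.8
= -1.8


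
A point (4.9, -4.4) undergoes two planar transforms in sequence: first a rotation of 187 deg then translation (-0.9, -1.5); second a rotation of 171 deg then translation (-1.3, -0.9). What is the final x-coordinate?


After transform 1:
x1 = cos(187)*4.9 - sin(187)*-4.4 + -0.9 = -6.2997
y1 = sin(187)*4.9 + cos(187)*-4.4 + -1.5 = 2.27
After transform 2:
x2 = cos(171)*-6.2997 - sin(171)*2.27 + -1.3
= 4.567


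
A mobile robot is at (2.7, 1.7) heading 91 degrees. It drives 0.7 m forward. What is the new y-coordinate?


y_new = y0 + d*sin(theta)
= 1.7 + 0.7*sin(91)
= 1.7 + 0.6999
= 2.3999


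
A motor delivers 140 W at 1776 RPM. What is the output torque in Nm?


omega = 1776 * 2*pi/60 = 185.9823 rad/s
tau = P / omega = 140 / 185.9823
= 0.7528 Nm


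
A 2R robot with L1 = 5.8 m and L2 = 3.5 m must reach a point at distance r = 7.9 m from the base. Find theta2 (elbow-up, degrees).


cos(theta2) = (r^2 - L1^2 - L2^2) / (2*L1*L2)
cos(theta2) = (62.41 - 33.64 - 12.25) / 40.6
cos(theta2) = 0.406897
theta2 = 65.99 degrees


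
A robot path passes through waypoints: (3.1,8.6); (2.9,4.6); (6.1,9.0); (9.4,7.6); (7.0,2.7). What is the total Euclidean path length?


Segment lengths:
  seg1 = sqrt((-0.2)^2 + (-4.0)^2) = 4.005
  seg2 = sqrt((3.2)^2 + (4.4)^2) = 5.4406
  seg3 = sqrt((3.3)^2 + (-1.4)^2) = 3.5847
  seg4 = sqrt((-2.4)^2 + (-4.9)^2) = 5.4562
Total = 18.4865


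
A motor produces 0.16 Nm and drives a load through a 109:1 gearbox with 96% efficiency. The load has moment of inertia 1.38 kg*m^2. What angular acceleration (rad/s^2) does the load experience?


tau_out = tau_motor * N * eta
= 0.16 * 109 * 0.96 = 16.7424 Nm
alpha = tau_out / I = 16.7424 / 1.38
= 12.1322 rad/s^2


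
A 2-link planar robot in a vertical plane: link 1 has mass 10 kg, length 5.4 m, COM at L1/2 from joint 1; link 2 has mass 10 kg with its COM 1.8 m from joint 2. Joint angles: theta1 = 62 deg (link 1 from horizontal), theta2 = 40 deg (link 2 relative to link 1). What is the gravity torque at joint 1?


Horizontal distance from joint 1 to link-1 COM:
  x_c1 = (L1/2)*cos(t1) = 2.7 * 0.4695 = 1.2676 m
Horizontal distance from joint 1 to link-2 COM:
  x_c2 = L1*cos(t1) + Lc2*cos(t1+t2)
       = 5.4*0.4695 + 1.8*-0.2079 = 2.1609 m
tau1 = m1*g*x_c1 + m2*g*x_c2
     = 10*9.81*1.2676 + 10*9.81*2.1609
     = 124.3489 + 211.9848
     = 336.3338 Nm


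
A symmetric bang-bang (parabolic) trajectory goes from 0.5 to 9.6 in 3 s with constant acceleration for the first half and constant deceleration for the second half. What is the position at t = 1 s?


Symmetric rest-to-rest: each phase covers (pf-p0)/2 in time T/2. 0.5*a*(T/2)^2 = (pf-p0)/2 => a = 4*(pf-p0)/T^2
a = 4*(9.6-0.5)/3^2 = 4.0444
t = 1 is in the acceleration phase (t <= T/2).
p = p0 + 0.5*a*t^2 = 0.5 + 0.5*4.0444*1^2
= 2.5222


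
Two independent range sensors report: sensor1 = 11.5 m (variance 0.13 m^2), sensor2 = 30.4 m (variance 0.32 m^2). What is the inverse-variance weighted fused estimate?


w1 = (1/var1) / (1/var1 + 1/var2)
   = 7.6923 / (7.6923 + 3.125) = 0.7111
w2 = 1 - w1 = 0.2889
fused = w1*s1 + w2*s2 = 8.1778 + 8.7822
= 16.96 m


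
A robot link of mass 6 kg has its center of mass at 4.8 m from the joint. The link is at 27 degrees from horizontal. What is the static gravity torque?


tau = m*g*L*cos(angle)
= 6 * 9.81 * 4.8 * cos(27 deg)
= 6 * 9.81 * 4.8 * 0.891
= 251.7343 Nm


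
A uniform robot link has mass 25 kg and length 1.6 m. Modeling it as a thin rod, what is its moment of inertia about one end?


I = (1/3) * m * L^2
= (1/3) * 25 * 1.6^2
= 0.333333 * 25 * 2.56
= 21.3333 kg*m^2


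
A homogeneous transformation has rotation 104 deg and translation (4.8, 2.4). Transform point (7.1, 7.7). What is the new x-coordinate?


x' = cos(theta)*px - sin(theta)*py + tx
= -0.2419*7.1 - 0.9703*7.7 + 4.8
= -4.3889


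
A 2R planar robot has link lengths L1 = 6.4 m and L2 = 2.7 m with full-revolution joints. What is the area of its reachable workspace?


r_max = L1 + L2 = 9.1 m
r_min = |L1 - L2| = 3.7 m
Area = pi*(r_max^2 - r_min^2)
= pi*(82.81 - 13.69)
= pi * 69.12
= 217.1469 m^2


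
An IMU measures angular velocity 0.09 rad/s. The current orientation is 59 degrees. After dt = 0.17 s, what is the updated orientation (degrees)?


delta_theta = w * dt = 0.09 * 0.17 = 0.0153 rad
= 0.8766 deg
theta_new = 59 + 0.8766 = 59.8766 deg


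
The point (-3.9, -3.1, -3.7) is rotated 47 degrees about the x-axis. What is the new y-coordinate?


Rotation about x-axis: y' = y*cos(theta) - z*sin(theta)
= -3.1 * 0.682 - -3.7 * 0.7314
= 0.5918


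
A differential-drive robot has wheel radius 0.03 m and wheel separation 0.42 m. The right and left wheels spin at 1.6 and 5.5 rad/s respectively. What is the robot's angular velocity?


vR = r*wR = 0.03*1.6 = 0.048 m/s
vL = r*wL = 0.03*5.5 = 0.165 m/s
v = (vR+vL)/2 = 0.1065 m/s
omega = (vR-vL)/L = -0.2786 rad/s
angular velocity = -0.2786 rad/s


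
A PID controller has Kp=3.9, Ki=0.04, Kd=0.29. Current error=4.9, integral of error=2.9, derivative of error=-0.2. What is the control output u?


u = Kp*e + Ki*int(e) + Kd*de/dt
= 3.9*4.9 + 0.04*2.9 + 0.29*(-0.2)
= 19.11 + 0.116 + -0.058
= 19.168


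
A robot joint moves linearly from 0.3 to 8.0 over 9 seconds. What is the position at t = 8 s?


s = t/T = 8/9 = 0.8889
p(t) = p0 + (pf-p0)*s
= 0.3 + (8.0 - 0.3) * 0.8889
= 7.1444


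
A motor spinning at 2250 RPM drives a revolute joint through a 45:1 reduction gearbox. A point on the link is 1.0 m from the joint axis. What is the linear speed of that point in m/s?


omega_motor = 2250 * 2*pi/60 = 235.6194 rad/s
omega_joint = omega_motor / 45 = 5.236 rad/s
v = omega_joint * r = 5.236 * 1.0
= 5.236 m/s


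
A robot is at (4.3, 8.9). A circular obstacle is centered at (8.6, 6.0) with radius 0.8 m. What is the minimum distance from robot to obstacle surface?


center_dist = sqrt((4.3-8.6)^2 + (8.9-6.0)^2)
= sqrt(18.49 + 8.41)
= 5.1865
min_dist = center_dist - radius = 5.1865 - 0.8 = 4.3865 m


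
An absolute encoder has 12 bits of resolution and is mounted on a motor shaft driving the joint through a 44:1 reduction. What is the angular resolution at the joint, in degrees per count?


counts = 2^12 = 4096
effective counts at joint = 4096 * 44 = 180224
resolution = 360 / 180224
= 0.002 deg/count


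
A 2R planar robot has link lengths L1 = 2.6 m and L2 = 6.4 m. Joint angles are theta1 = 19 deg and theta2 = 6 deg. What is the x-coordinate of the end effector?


Convert angles to radians: theta1 = 0.3316, theta2 = 0.1047
x = L1*cos(theta1) + L2*cos(theta1+theta2)
x = 2.4583 + 5.8004
x = 8.2587


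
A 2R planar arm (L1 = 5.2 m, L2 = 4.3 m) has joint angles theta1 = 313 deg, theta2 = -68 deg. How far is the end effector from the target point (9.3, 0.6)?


End effector via forward kinematics:
x = L1*cos(t1) + L2*cos(t1+t2) = 1.7291
y = L1*sin(t1) + L2*sin(t1+t2) = -7.7002
Distance to target:
d = sqrt((9.3 - 1.7291)^2 + (0.6 - -7.7002)^2)
= sqrt(57.318 + 68.8927)
= 11.2344 m


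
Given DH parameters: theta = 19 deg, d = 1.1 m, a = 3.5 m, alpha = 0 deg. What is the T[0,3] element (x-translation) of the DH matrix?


T[0,3] = a * cos(theta)
= 3.5 * cos(19 deg)
= 3.5 * 0.9455
= 3.3093


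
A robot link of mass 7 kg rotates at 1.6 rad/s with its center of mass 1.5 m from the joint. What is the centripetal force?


F = m * omega^2 * r
= 7 * 1.6^2 * 1.5
= 7 * 2.56 * 1.5
= 26.88 N


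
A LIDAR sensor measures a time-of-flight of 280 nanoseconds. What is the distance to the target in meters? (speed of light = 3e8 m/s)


tof = 280 ns = 2.8e-07 s
dist = c * tof / 2
= 3e8 * 2.8e-07 / 2
= 42.0 m


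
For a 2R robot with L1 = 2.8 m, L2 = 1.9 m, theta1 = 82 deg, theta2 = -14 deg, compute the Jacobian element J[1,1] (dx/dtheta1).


J[1,1] = -L1*sin(t1) - L2*sin(t1+t2)
= -2.8*sin(82) - 1.9*sin(68)
= -4.5344


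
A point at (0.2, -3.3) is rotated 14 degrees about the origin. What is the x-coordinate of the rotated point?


x' = x*cos(theta) - y*sin(theta)
cos(14 deg) = 0.9703, sin(14 deg) = 0.2419
x' = 0.2 * 0.9703 - -3.3 * 0.2419
= 0.1941 - -0.7983
= 0.9924


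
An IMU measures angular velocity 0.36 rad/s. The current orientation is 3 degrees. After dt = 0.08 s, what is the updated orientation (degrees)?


delta_theta = w * dt = 0.36 * 0.08 = 0.0288 rad
= 1.6501 deg
theta_new = 3 + 1.6501 = 4.6501 deg


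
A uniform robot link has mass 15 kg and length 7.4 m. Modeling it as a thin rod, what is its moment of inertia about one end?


I = (1/3) * m * L^2
= (1/3) * 15 * 7.4^2
= 0.333333 * 15 * 54.76
= 273.8 kg*m^2


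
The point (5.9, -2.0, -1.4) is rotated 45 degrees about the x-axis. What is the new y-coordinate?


Rotation about x-axis: y' = y*cos(theta) - z*sin(theta)
= -2.0 * 0.7071 - -1.4 * 0.7071
= -0.4243


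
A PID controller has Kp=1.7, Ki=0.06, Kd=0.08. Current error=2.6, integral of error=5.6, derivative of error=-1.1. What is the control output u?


u = Kp*e + Ki*int(e) + Kd*de/dt
= 1.7*2.6 + 0.06*5.6 + 0.08*(-1.1)
= 4.42 + 0.336 + -0.088
= 4.668


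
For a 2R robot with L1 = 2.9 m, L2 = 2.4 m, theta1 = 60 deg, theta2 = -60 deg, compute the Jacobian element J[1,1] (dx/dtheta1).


J[1,1] = -L1*sin(t1) - L2*sin(t1+t2)
= -2.9*sin(60) - 2.4*sin(0)
= -2.5115


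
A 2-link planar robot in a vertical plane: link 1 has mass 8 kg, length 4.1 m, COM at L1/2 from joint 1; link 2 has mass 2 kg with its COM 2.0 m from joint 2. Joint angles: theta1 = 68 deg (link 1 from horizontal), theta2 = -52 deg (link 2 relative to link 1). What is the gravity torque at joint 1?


Horizontal distance from joint 1 to link-1 COM:
  x_c1 = (L1/2)*cos(t1) = 2.05 * 0.3746 = 0.7679 m
Horizontal distance from joint 1 to link-2 COM:
  x_c2 = L1*cos(t1) + Lc2*cos(t1+t2)
       = 4.1*0.3746 + 2.0*0.9613 = 3.4584 m
tau1 = m1*g*x_c1 + m2*g*x_c2
     = 8*9.81*0.7679 + 2*9.81*3.4584
     = 60.2682 + 67.854
     = 128.1222 Nm


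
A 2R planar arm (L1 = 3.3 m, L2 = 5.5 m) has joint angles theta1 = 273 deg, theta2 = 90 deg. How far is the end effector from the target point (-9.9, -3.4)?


End effector via forward kinematics:
x = L1*cos(t1) + L2*cos(t1+t2) = 5.6652
y = L1*sin(t1) + L2*sin(t1+t2) = -3.0076
Distance to target:
d = sqrt((-9.9 - 5.6652)^2 + (-3.4 - -3.0076)^2)
= sqrt(242.2746 + 0.154)
= 15.5701 m


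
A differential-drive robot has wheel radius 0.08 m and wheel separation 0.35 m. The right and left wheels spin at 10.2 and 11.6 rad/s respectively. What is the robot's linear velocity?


vR = r*wR = 0.08*10.2 = 0.816 m/s
vL = r*wL = 0.08*11.6 = 0.928 m/s
v = (vR+vL)/2 = 0.872 m/s
omega = (vR-vL)/L = -0.32 rad/s
linear velocity = 0.872 m/s


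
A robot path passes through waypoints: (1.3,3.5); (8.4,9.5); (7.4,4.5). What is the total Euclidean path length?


Segment lengths:
  seg1 = sqrt((7.1)^2 + (6.0)^2) = 9.2957
  seg2 = sqrt((-1.0)^2 + (-5.0)^2) = 5.099
Total = 14.3947


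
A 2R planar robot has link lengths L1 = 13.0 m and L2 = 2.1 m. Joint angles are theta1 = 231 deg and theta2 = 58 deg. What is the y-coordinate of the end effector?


Convert angles to radians: theta1 = 4.0317, theta2 = 1.0123
y = L1*sin(theta1) + L2*sin(theta1+theta2)
y = -10.1029 + -1.9856
y = -12.0885


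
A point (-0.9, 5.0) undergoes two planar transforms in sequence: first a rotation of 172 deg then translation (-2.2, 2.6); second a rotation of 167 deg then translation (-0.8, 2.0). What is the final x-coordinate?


After transform 1:
x1 = cos(172)*-0.9 - sin(172)*5.0 + -2.2 = -2.0046
y1 = sin(172)*-0.9 + cos(172)*5.0 + 2.6 = -2.4766
After transform 2:
x2 = cos(167)*-2.0046 - sin(167)*-2.4766 + -0.8
= 1.7104


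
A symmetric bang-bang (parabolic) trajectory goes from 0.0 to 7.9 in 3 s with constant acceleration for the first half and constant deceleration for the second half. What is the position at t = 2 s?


Symmetric rest-to-rest: each phase covers (pf-p0)/2 in time T/2. 0.5*a*(T/2)^2 = (pf-p0)/2 => a = 4*(pf-p0)/T^2
a = 4*(7.9-0.0)/3^2 = 3.5111
t = 2 is in the deceleration phase (t > T/2).
p = pf - 0.5*a*(T-t)^2 = 7.9 - 0.5*3.5111*1^2
= 6.1444


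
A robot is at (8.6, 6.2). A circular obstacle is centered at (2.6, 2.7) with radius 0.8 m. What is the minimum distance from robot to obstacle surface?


center_dist = sqrt((8.6-2.6)^2 + (6.2-2.7)^2)
= sqrt(36.0 + 12.25)
= 6.9462
min_dist = center_dist - radius = 6.9462 - 0.8 = 6.1462 m


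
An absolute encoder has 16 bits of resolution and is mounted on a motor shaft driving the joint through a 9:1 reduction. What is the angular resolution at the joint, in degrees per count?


counts = 2^16 = 65536
effective counts at joint = 65536 * 9 = 589824
resolution = 360 / 589824
= 6.1035e-04 deg/count


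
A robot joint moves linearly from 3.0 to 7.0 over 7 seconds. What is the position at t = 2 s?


s = t/T = 2/7 = 0.2857
p(t) = p0 + (pf-p0)*s
= 3.0 + (7.0 - 3.0) * 0.2857
= 4.1429


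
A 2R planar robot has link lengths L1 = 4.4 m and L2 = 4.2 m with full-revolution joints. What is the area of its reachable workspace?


r_max = L1 + L2 = 8.6 m
r_min = |L1 - L2| = 0.2 m
Area = pi*(r_max^2 - r_min^2)
= pi*(73.96 - 0.04)
= pi * 73.92
= 232.2265 m^2


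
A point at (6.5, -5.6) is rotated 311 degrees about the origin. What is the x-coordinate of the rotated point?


x' = x*cos(theta) - y*sin(theta)
cos(311 deg) = 0.6561, sin(311 deg) = -0.7547
x' = 6.5 * 0.6561 - -5.6 * -0.7547
= 4.2644 - 4.2264
= 0.038


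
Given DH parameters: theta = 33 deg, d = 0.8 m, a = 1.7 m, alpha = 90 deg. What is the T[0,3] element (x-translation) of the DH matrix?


T[0,3] = a * cos(theta)
= 1.7 * cos(33 deg)
= 1.7 * 0.8387
= 1.4257


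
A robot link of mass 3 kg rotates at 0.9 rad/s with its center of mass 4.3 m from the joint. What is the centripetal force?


F = m * omega^2 * r
= 3 * 0.9^2 * 4.3
= 3 * 0.81 * 4.3
= 10.449 N


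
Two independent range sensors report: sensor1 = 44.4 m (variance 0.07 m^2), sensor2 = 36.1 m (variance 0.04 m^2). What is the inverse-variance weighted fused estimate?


w1 = (1/var1) / (1/var1 + 1/var2)
   = 14.2857 / (14.2857 + 25.0) = 0.3636
w2 = 1 - w1 = 0.6364
fused = w1*s1 + w2*s2 = 16.1455 + 22.9727
= 39.1182 m


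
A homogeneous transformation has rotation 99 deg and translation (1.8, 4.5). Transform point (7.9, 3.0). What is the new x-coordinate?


x' = cos(theta)*px - sin(theta)*py + tx
= -0.1564*7.9 - 0.9877*3.0 + 1.8
= -2.3989


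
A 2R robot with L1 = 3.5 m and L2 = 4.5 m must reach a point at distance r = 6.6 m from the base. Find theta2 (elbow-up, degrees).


cos(theta2) = (r^2 - L1^2 - L2^2) / (2*L1*L2)
cos(theta2) = (43.56 - 12.25 - 20.25) / 31.5
cos(theta2) = 0.351111
theta2 = 69.4447 degrees


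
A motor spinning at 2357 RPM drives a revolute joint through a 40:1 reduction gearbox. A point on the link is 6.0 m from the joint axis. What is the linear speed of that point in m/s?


omega_motor = 2357 * 2*pi/60 = 246.8245 rad/s
omega_joint = omega_motor / 40 = 6.1706 rad/s
v = omega_joint * r = 6.1706 * 6.0
= 37.0237 m/s


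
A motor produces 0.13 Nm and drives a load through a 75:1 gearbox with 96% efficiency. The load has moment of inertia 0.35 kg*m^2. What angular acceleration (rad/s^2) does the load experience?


tau_out = tau_motor * N * eta
= 0.13 * 75 * 0.96 = 9.36 Nm
alpha = tau_out / I = 9.36 / 0.35
= 26.7429 rad/s^2


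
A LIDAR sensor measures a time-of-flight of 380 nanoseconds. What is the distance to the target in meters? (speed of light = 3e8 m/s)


tof = 380 ns = 3.8e-07 s
dist = c * tof / 2
= 3e8 * 3.8e-07 / 2
= 57.0 m


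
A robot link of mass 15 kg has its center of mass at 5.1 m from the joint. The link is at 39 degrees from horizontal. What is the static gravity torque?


tau = m*g*L*cos(angle)
= 15 * 9.81 * 5.1 * cos(39 deg)
= 15 * 9.81 * 5.1 * 0.7771
= 583.2208 Nm


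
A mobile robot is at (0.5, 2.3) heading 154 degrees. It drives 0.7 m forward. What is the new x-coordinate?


x_new = x0 + d*cos(theta)
= 0.5 + 0.7*cos(154)
= 0.5 + -0.6292
= -0.1292


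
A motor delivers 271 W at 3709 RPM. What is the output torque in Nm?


omega = 3709 * 2*pi/60 = 388.4056 rad/s
tau = P / omega = 271 / 388.4056
= 0.6977 Nm


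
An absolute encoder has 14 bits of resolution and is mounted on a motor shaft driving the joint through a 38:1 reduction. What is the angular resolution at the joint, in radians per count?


counts = 2^14 = 16384
effective counts at joint = 16384 * 38 = 622592
resolution = 2*pi / 622592
= 1.0092e-05 rad/count


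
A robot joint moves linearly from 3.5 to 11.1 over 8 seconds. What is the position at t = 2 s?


s = t/T = 2/8 = 0.25
p(t) = p0 + (pf-p0)*s
= 3.5 + (11.1 - 3.5) * 0.25
= 5.4


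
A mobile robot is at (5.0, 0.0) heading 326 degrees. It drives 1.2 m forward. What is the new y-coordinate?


y_new = y0 + d*sin(theta)
= 0.0 + 1.2*sin(326)
= 0.0 + -0.671
= -0.671


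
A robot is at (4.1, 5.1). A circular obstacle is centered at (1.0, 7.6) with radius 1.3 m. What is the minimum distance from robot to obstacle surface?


center_dist = sqrt((4.1-1.0)^2 + (5.1-7.6)^2)
= sqrt(9.61 + 6.25)
= 3.9825
min_dist = center_dist - radius = 3.9825 - 1.3 = 2.6825 m


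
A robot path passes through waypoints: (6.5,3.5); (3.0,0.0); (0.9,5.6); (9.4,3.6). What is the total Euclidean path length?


Segment lengths:
  seg1 = sqrt((-3.5)^2 + (-3.5)^2) = 4.9497
  seg2 = sqrt((-2.1)^2 + (5.6)^2) = 5.9808
  seg3 = sqrt((8.5)^2 + (-2.0)^2) = 8.7321
Total = 19.6627


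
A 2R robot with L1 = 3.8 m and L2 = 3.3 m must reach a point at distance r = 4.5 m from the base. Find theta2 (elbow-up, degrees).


cos(theta2) = (r^2 - L1^2 - L2^2) / (2*L1*L2)
cos(theta2) = (20.25 - 14.44 - 10.89) / 25.08
cos(theta2) = -0.202552
theta2 = 101.6862 degrees


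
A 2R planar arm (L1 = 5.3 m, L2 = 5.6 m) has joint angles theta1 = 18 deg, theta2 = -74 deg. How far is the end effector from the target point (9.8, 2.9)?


End effector via forward kinematics:
x = L1*cos(t1) + L2*cos(t1+t2) = 8.1721
y = L1*sin(t1) + L2*sin(t1+t2) = -3.0048
Distance to target:
d = sqrt((9.8 - 8.1721)^2 + (2.9 - -3.0048)^2)
= sqrt(2.6501 + 34.8669)
= 6.1251 m


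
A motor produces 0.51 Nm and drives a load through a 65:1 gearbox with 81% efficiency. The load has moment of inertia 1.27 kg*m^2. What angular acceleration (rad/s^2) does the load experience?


tau_out = tau_motor * N * eta
= 0.51 * 65 * 0.81 = 26.8515 Nm
alpha = tau_out / I = 26.8515 / 1.27
= 21.1429 rad/s^2


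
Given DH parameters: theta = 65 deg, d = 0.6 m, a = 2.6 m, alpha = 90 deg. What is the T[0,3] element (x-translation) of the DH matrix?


T[0,3] = a * cos(theta)
= 2.6 * cos(65 deg)
= 2.6 * 0.4226
= 1.0988


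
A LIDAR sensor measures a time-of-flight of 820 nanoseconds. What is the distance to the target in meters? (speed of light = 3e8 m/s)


tof = 820 ns = 8.2e-07 s
dist = c * tof / 2
= 3e8 * 8.2e-07 / 2
= 123.0 m
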